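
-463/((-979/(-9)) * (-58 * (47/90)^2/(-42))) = -708806700/62715719 = -11.30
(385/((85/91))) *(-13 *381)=-34705671/17 = -2041510.06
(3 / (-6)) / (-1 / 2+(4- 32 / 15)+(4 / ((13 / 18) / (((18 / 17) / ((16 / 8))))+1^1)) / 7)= -40215/129361 = -0.31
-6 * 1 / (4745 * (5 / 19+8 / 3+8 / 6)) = -38/128115 = 0.00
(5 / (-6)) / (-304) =5/1824 = 0.00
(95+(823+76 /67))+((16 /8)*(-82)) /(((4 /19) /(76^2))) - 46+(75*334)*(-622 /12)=-388402743/67 = -5797055.87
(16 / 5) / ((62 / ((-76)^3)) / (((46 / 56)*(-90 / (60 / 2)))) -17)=-60578688/321823195 = -0.19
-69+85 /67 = -4538/67 = -67.73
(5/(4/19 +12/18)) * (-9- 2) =-627/10 = -62.70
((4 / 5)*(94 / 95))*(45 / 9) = 376/95 = 3.96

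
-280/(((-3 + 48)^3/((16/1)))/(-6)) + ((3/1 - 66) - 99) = -982358/6075 = -161.71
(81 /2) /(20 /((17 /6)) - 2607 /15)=-6885/28346 = -0.24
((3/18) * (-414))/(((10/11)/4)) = -1518/5 = -303.60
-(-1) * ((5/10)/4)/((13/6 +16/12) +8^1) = 1/92 = 0.01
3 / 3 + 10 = 11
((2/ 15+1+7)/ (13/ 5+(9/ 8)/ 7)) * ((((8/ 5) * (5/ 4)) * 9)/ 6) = 6832/773 = 8.84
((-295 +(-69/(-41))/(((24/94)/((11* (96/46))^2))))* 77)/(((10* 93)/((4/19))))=461619158/8331405 = 55.41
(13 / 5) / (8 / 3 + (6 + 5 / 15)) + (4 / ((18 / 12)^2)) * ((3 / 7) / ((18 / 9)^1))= 211/315 = 0.67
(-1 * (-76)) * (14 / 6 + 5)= 1672/3 = 557.33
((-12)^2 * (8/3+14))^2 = 5760000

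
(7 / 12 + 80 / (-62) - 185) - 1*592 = -289307/372 = -777.71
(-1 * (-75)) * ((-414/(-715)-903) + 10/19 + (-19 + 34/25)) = -187378176/2717 = -68965.10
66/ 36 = 11/6 = 1.83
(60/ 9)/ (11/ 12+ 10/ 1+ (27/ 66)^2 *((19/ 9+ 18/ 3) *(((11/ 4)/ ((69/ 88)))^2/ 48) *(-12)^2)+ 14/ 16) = 84640/785683 = 0.11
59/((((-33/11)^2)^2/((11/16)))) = 0.50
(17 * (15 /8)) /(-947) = -255/7576 = -0.03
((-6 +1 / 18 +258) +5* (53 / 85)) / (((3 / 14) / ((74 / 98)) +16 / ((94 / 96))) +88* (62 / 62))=135786337/55674099 = 2.44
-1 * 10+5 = -5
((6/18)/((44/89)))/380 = 89/50160 = 0.00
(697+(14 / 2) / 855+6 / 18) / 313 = 596227/267615 = 2.23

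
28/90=14/45 = 0.31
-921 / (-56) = 921/56 = 16.45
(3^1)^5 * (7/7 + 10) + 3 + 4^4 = 2932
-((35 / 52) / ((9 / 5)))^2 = -0.14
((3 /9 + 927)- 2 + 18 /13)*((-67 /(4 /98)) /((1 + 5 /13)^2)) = -771252209/972 = -793469.35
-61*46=-2806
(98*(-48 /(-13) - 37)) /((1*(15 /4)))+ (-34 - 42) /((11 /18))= -2133856/2145 = -994.80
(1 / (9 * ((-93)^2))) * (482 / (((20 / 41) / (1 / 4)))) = 9881/3113640 = 0.00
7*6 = 42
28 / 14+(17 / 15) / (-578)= 1019/510 = 2.00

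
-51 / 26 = -1.96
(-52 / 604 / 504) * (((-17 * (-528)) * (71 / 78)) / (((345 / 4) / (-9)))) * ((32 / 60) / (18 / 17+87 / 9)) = 7222688/997358775 = 0.01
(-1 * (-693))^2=480249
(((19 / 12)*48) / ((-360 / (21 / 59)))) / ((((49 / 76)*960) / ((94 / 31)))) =-16967/46090800 = 0.00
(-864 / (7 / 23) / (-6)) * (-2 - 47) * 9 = -208656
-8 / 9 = -0.89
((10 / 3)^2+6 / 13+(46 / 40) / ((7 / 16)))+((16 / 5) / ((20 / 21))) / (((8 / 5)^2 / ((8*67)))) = 5877973/8190 = 717.70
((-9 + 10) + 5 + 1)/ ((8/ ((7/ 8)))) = 49/64 = 0.77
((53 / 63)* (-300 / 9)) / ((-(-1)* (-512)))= 1325/24192 = 0.05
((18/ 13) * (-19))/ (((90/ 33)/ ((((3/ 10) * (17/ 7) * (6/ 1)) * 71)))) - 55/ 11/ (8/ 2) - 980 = -36173779/9100 = -3975.14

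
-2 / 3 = -0.67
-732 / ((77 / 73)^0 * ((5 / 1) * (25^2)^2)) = -732/1953125 = 0.00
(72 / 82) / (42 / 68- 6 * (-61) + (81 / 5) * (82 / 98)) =33320/14426711 = 0.00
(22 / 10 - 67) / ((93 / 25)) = -540/31 = -17.42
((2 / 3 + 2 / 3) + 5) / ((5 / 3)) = 19/5 = 3.80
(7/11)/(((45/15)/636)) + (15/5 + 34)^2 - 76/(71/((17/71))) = 83379051/55451 = 1503.65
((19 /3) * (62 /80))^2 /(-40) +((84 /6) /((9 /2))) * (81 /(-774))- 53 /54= -141872809/74304000 = -1.91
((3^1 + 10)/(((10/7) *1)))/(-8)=-91/80 = -1.14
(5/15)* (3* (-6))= -6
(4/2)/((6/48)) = 16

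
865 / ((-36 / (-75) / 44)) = 237875/3 = 79291.67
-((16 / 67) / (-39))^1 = 16/2613 = 0.01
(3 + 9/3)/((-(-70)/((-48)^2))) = 6912/35 = 197.49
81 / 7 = 11.57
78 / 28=39/14 = 2.79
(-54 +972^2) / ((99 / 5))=524850/11 = 47713.64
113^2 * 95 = 1213055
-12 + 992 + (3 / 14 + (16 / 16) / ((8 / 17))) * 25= 58155/56 = 1038.48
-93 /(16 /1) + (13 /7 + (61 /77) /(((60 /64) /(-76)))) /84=-2543839/388080 = -6.55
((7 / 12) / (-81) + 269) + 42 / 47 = 269.89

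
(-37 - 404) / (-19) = 441/19 = 23.21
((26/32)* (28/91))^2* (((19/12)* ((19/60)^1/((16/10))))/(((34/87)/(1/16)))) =10469/3342336 = 0.00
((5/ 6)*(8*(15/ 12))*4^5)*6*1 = 51200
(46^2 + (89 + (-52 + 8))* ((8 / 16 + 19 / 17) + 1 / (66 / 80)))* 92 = 38594414/187 = 206387.24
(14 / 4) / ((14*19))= 1/76 = 0.01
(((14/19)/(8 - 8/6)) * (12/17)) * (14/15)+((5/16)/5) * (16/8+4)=28929/64600 = 0.45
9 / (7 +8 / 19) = 1.21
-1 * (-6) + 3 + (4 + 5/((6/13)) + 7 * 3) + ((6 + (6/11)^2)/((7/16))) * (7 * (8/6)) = 130085/726 = 179.18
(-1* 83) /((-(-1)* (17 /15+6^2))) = -1245/557 = -2.24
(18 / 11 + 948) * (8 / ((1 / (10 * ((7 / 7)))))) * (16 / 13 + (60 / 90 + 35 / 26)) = 3203440/13 = 246418.46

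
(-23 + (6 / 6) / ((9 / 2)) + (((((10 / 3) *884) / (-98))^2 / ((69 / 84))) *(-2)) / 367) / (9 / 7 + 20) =-1.35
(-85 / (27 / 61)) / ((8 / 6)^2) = -5185/48 = -108.02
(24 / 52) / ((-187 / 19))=-0.05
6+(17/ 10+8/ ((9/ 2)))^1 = 853/90 = 9.48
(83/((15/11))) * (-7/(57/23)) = -146993/855 = -171.92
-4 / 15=-0.27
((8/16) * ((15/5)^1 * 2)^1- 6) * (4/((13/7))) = -84/13 = -6.46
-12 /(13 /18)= -216/13 = -16.62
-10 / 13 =-0.77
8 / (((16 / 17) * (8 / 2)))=17/8 = 2.12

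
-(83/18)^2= -21.26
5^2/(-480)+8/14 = 349/672 = 0.52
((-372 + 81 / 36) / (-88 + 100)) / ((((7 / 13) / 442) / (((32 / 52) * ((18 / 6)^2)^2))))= -8825193/7 = -1260741.86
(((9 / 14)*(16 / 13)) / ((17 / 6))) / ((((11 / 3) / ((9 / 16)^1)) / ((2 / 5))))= 1458/85085 = 0.02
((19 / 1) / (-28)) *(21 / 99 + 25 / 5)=-817/231 = -3.54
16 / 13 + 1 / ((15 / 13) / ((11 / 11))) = 409/195 = 2.10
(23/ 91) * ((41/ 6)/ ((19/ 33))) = 3.00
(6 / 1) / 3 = 2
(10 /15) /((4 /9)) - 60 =-117/2 = -58.50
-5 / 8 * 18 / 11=-45/44 = -1.02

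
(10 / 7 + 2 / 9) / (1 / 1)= 104/63 = 1.65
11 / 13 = 0.85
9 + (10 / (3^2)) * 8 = 161/9 = 17.89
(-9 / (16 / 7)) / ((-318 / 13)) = 273/1696 = 0.16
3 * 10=30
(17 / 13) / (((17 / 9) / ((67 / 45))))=67/65 = 1.03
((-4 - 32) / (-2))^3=5832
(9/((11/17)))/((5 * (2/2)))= 153/55 = 2.78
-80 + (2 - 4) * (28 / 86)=-3468/43 = -80.65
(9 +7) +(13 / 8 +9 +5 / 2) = 233/8 = 29.12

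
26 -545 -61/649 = -336892/649 = -519.09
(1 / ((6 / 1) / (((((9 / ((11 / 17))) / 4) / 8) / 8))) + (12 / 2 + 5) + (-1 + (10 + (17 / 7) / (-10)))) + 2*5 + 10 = 7838713/197120 = 39.77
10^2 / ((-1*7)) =-100/7 = -14.29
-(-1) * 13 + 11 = 24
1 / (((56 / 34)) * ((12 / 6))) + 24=1361/56 = 24.30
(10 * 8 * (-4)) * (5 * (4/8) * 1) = -800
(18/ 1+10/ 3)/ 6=32/9 = 3.56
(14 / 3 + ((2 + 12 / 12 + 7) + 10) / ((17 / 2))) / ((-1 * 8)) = -0.88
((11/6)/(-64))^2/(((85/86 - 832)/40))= -2365/59876352 = 0.00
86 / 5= 17.20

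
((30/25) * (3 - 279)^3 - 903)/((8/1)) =-126151971/40 = -3153799.28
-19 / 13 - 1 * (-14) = 163/13 = 12.54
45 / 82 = 0.55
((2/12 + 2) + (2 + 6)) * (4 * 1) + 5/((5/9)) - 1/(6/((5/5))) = 99/2 = 49.50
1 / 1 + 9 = 10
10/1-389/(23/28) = -463.57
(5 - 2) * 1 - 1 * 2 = 1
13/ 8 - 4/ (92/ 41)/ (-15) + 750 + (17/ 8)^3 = 134483017/176640 = 761.34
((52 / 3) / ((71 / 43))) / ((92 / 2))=1118/4899 = 0.23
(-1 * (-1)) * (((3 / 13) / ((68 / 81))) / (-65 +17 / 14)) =-1701/394706 = 0.00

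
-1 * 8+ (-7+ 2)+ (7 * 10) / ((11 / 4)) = 137/11 = 12.45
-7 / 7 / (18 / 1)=-1/18 = -0.06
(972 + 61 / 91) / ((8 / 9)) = 796617/728 = 1094.25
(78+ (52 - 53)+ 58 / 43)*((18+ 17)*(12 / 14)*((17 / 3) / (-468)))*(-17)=1622735/3354 = 483.82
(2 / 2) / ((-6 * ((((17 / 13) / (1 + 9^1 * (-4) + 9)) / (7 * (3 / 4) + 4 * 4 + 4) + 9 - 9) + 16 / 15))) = -85345/545188 = -0.16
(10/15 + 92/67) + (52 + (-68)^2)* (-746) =-3488293.96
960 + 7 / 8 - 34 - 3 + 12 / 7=51833/56 = 925.59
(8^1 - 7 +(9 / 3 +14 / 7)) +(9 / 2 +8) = 37/2 = 18.50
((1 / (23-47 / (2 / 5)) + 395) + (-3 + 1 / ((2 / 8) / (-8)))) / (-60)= -34019/5670 = -6.00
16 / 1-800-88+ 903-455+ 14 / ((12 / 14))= -1223/3 = -407.67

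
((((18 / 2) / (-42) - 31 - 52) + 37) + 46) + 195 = 2727/14 = 194.79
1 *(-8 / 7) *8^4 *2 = -65536/7 = -9362.29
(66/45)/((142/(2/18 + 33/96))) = 1441/306720 = 0.00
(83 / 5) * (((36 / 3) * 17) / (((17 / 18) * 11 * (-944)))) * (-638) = 64989/295 = 220.30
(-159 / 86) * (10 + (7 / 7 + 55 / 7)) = -10494/301 = -34.86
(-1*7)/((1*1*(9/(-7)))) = 49/9 = 5.44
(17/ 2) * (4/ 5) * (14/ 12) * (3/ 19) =119/95 = 1.25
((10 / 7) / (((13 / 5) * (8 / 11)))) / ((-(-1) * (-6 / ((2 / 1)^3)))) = -275/273 = -1.01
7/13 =0.54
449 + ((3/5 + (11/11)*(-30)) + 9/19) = 39907/95 = 420.07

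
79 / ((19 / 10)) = 790/19 = 41.58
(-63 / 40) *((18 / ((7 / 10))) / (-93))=27/62 = 0.44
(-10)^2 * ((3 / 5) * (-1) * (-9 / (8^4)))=0.13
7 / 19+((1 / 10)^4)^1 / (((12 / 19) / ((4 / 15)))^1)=3150361/8550000 = 0.37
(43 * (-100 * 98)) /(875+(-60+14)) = -421400/829 = -508.32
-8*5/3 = -40/3 = -13.33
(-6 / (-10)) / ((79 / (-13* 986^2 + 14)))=-95988.87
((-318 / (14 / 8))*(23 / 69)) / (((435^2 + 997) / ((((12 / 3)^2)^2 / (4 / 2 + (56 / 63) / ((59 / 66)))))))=-90624/3328885 = -0.03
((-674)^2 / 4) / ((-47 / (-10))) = 24163.62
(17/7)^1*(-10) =-170/7 = -24.29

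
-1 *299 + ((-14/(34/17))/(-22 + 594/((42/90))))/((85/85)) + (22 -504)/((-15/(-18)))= -877.41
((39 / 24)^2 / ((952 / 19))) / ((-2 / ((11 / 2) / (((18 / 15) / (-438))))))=12892165/243712 = 52.90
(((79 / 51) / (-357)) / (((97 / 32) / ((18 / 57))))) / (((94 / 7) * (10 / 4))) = -5056/375502035 = 0.00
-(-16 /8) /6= 1/3 = 0.33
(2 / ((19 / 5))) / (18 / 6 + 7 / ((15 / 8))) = 150/1919 = 0.08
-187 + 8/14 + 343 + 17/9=9983/63 = 158.46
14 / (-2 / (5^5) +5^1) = 43750/15623 = 2.80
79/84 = 0.94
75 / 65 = 15/13 = 1.15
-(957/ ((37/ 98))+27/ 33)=-1031979/407 = -2535.57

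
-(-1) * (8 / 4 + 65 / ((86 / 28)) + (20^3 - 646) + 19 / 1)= 7396.16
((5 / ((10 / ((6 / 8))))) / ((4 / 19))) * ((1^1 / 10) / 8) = 0.02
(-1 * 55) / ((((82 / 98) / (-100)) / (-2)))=-539000/41 = -13146.34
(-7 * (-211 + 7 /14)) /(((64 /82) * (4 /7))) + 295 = 921309/256 = 3598.86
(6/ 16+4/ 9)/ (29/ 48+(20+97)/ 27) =118/711 = 0.17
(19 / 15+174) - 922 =-11201/15 = -746.73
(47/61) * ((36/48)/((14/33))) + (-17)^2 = 991877/3416 = 290.36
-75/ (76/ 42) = -41.45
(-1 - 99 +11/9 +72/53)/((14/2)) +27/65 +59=45.50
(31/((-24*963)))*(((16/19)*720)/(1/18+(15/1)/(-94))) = 174840/22363 = 7.82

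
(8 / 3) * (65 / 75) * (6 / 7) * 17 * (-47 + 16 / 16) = -1549.10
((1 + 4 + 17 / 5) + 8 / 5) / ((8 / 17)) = 85/4 = 21.25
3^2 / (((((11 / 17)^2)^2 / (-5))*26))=-3758445/380666 = -9.87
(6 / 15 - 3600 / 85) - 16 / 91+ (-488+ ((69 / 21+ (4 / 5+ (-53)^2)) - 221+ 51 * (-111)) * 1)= -27838598/7735 = -3599.04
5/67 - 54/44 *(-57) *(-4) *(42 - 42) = 5/67 = 0.07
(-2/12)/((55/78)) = -13/55 = -0.24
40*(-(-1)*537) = 21480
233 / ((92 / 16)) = 932/23 = 40.52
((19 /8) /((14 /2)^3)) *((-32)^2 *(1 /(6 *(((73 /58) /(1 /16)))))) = 4408/75117 = 0.06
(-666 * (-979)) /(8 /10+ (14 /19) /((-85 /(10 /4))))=351000870/419 = 837710.91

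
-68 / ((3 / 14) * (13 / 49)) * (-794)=37038512/39 = 949705.44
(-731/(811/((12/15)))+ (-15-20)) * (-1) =144849/4055 = 35.72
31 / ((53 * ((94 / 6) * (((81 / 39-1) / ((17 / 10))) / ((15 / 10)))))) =61659/697480 = 0.09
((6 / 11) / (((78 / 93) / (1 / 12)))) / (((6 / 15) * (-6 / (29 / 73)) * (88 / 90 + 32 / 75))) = -337125/52779584 = -0.01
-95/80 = -19/16 = -1.19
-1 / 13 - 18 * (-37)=8657/13 = 665.92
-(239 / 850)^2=-57121/722500 = -0.08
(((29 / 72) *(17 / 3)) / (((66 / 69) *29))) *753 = 98141/1584 = 61.96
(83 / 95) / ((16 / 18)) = 0.98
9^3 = 729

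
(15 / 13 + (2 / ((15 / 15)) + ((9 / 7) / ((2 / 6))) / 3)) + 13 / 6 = 3607/546 = 6.61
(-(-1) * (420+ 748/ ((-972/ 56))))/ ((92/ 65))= 1488305/5589 = 266.29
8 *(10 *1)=80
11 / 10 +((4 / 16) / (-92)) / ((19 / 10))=19203/17480 = 1.10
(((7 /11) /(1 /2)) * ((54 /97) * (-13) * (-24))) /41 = 235872/43747 = 5.39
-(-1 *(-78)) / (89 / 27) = -2106/89 = -23.66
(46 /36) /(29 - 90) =-23/1098 = -0.02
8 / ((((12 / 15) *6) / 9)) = 15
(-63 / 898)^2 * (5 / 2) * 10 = 99225/806404 = 0.12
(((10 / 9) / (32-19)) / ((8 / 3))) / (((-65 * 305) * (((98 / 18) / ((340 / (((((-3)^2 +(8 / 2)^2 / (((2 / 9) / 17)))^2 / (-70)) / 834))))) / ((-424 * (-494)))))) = 761453120/937680471 = 0.81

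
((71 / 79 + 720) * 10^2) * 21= 119597100/79 = 1513887.34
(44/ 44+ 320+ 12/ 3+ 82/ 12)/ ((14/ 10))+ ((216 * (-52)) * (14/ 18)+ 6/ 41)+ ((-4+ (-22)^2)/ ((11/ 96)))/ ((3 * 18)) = -8421.25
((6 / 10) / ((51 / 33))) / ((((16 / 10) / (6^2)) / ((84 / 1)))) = 12474/17 = 733.76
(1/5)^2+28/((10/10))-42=-349/25 = -13.96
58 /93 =0.62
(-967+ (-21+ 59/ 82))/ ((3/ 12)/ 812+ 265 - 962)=131474168/92818055 = 1.42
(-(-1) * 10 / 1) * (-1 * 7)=-70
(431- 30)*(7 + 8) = 6015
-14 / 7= -2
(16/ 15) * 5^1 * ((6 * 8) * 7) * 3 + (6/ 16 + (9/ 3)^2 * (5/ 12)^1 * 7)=43221/8 = 5402.62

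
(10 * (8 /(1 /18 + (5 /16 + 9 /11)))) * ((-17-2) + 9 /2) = -1837440/1879 = -977.88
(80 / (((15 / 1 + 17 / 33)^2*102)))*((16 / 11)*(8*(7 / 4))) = 1155/17408 = 0.07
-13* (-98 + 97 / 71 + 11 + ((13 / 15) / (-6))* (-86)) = 951.75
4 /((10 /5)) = 2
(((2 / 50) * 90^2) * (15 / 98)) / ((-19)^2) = 2430/17689 = 0.14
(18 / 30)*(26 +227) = 759/5 = 151.80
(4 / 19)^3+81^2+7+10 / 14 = 315384127/48013 = 6568.72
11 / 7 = 1.57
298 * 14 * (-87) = -362964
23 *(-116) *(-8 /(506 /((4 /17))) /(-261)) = -64/1683 = -0.04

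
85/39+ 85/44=7055/1716 = 4.11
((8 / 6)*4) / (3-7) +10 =26/3 = 8.67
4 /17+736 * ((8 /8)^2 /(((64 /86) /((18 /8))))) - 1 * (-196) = 164661/68 = 2421.49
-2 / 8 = -1/4 = -0.25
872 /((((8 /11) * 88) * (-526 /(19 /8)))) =-2071/33664 = -0.06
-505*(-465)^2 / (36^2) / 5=-2426525/144 = -16850.87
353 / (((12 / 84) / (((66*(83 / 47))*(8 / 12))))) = 9024092/47 = 192001.96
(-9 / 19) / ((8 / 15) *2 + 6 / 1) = -135/2014 = -0.07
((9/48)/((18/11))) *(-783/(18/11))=-3509/64 = -54.83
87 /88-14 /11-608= -608.28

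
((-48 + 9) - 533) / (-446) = 286/223 = 1.28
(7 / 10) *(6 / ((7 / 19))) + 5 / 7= 424/35 = 12.11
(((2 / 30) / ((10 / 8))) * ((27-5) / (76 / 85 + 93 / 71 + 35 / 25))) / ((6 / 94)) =2496076/489375 = 5.10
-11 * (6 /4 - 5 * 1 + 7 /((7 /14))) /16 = -231/32 = -7.22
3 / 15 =1/5 = 0.20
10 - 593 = -583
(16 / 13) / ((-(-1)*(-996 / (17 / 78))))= -34/126243 = 0.00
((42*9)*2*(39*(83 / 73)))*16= 39154752/73 = 536366.47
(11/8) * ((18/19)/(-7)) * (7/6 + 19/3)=-1485/1064 = -1.40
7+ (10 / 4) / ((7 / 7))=19/2 = 9.50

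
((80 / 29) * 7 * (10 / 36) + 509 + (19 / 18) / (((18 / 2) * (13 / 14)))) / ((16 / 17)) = 133543415/244296 = 546.65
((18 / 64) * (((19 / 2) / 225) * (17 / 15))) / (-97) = -323/2328000 = 0.00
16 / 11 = 1.45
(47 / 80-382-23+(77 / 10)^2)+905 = 223951/400 = 559.88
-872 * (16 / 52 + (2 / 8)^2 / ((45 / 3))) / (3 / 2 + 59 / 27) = -954513/12935 = -73.79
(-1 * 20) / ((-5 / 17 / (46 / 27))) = 3128/27 = 115.85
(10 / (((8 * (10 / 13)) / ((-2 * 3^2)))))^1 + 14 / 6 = -323/12 = -26.92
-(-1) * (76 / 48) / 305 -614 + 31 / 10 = -610.89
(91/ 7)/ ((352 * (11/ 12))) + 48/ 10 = 23427/4840 = 4.84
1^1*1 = 1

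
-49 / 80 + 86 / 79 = 3009/6320 = 0.48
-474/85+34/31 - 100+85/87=-23727473/229245 = -103.50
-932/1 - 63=-995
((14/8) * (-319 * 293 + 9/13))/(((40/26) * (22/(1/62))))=-4252717/54560 = -77.95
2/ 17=0.12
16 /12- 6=-14/3 = -4.67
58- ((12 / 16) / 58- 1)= 13685/232 = 58.99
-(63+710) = -773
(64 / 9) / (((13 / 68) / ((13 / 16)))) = 272/9 = 30.22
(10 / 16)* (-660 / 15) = -55/2 = -27.50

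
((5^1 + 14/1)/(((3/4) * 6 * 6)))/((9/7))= 133/243 = 0.55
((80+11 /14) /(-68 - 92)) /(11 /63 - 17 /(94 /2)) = 478413/177280 = 2.70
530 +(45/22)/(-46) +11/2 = 541881/1012 = 535.46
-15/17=-0.88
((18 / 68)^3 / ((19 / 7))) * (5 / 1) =25515/746776 = 0.03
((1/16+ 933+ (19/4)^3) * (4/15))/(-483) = -13315/23184 = -0.57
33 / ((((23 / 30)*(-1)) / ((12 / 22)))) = -540/23 = -23.48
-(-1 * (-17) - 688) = 671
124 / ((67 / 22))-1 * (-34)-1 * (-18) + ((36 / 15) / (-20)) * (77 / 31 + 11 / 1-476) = 148.22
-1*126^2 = -15876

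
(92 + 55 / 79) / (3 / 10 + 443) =73230/350207 = 0.21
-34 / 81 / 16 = -17/648 = -0.03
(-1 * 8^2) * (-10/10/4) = 16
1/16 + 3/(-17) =-31/272 = -0.11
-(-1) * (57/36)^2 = 361/144 = 2.51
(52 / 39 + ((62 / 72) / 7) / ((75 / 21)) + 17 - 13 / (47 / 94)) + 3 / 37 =-251453/33300 = -7.55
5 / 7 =0.71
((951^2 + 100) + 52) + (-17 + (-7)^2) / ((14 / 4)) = 6331935/7 = 904562.14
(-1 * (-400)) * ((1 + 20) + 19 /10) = 9160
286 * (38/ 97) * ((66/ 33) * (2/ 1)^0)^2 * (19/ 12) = 206492/291 = 709.59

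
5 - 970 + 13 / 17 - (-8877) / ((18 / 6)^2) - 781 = -38704/51 = -758.90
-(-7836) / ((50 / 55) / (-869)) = -37452162/5 = -7490432.40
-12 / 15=-4/5 = -0.80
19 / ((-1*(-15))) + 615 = 9244/15 = 616.27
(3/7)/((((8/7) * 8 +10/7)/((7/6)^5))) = 16807/191808 = 0.09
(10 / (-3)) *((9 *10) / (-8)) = 75/2 = 37.50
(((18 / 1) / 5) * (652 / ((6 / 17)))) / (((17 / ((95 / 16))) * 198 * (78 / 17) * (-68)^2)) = 3097/5601024 = 0.00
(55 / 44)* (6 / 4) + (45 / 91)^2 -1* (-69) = 4711527/66248 = 71.12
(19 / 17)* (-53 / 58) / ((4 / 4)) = -1007/986 = -1.02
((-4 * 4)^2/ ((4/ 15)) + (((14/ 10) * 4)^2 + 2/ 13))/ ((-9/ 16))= -1718624/975 = -1762.69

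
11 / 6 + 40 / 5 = 9.83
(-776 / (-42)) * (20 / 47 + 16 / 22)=231248/10857 = 21.30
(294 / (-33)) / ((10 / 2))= -98/55 = -1.78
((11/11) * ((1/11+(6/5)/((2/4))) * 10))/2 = 137/11 = 12.45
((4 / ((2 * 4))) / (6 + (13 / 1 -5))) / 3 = 0.01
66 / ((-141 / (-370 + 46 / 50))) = 202994/1175 = 172.76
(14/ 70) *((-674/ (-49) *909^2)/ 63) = 61879266/1715 = 36081.20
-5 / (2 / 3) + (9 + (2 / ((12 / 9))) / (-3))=1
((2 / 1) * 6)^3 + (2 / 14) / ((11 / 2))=133058/77 = 1728.03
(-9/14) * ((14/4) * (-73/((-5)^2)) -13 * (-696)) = -4067001/700 = -5810.00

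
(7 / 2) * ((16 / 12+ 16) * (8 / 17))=1456/51 = 28.55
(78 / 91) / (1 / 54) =324/7 = 46.29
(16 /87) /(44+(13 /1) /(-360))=1920/458983 = 0.00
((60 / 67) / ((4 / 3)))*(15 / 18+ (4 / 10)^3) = 2019/3350 = 0.60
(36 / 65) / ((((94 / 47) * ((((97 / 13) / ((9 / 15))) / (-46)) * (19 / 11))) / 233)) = -6366492/46075 = -138.18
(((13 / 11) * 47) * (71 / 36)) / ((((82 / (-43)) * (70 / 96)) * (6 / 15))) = -1865383/9471 = -196.96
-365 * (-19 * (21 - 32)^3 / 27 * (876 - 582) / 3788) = -452293765/17046 = -26533.72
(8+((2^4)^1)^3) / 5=4104/5 = 820.80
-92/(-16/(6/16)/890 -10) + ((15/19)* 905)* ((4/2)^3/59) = 41958990/395713 = 106.03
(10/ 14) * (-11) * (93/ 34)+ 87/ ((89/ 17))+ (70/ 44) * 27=4436466/116501 = 38.08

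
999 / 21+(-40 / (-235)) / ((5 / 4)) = 78479/1645 = 47.71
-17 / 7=-2.43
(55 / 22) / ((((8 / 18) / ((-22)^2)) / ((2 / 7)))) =5445/7 = 777.86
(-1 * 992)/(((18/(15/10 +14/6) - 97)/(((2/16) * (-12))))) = -34224/2123 = -16.12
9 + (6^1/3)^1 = 11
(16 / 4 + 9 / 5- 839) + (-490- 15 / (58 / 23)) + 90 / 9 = -382553/290 = -1319.15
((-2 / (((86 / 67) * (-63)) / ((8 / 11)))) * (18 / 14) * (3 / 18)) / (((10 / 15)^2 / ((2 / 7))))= 402/162239 = 0.00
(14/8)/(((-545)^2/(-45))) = -63/237620 = 0.00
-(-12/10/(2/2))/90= 1/75 = 0.01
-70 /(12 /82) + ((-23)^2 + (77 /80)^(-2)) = 920408/17787 = 51.75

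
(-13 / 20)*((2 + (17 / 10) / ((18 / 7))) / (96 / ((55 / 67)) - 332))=68497/8516160 = 0.01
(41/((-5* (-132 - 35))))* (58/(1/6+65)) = 14268/326485 = 0.04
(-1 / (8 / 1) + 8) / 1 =7.88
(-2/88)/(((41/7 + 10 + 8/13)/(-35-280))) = 28665/65956 = 0.43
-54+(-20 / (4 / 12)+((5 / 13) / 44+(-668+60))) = -412979/572 = -721.99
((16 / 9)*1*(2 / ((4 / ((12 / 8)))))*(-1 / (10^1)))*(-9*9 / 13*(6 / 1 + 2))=432/65 = 6.65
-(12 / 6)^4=-16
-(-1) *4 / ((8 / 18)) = 9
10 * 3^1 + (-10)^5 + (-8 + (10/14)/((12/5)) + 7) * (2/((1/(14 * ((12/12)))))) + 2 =-299963/3 = -99987.67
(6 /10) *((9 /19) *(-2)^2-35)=-1887/95 = -19.86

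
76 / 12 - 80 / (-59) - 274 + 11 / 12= -62633/236 = -265.39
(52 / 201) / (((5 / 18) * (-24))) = -13/335 = -0.04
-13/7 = -1.86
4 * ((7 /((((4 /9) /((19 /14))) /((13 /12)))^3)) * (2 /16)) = 406869021/3211264 = 126.70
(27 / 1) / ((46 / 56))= 756/23 = 32.87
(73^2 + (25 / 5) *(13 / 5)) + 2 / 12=32053/6 = 5342.17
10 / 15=2/3 = 0.67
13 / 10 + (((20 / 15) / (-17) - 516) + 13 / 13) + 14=-499.78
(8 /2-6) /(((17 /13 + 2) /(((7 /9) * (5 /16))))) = -455/3096 = -0.15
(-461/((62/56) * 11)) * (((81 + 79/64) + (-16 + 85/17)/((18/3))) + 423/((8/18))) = -639504271/16368 = -39070.40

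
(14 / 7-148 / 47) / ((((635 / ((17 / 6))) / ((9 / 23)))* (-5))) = 1377/3432175 = 0.00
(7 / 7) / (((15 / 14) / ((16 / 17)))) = 224/255 = 0.88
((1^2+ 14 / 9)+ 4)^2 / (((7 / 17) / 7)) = 59177/81 = 730.58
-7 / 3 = -2.33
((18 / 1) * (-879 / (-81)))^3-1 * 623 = 201213235/27 = 7452342.04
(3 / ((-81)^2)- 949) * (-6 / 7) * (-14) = -8301848/729 = -11387.99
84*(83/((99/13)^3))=5105828/323433 = 15.79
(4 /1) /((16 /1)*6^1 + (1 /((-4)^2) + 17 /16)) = 32/777 = 0.04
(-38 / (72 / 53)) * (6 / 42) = -1007/252 = -4.00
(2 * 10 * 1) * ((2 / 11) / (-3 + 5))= 20/11 = 1.82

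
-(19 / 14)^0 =-1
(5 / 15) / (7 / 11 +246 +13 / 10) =110/81819 = 0.00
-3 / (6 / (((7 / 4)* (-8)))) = 7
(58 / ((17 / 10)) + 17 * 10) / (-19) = -3470/323 = -10.74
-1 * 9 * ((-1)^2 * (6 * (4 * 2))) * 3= -1296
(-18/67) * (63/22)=-567/737 = -0.77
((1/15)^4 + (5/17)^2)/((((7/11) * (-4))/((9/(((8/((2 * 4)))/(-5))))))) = 6962527/4551750 = 1.53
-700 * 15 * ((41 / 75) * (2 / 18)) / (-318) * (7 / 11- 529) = -16680440/15741 = -1059.68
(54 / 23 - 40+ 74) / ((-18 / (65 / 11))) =-2470/207 = -11.93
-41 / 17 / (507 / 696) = -9512/2873 = -3.31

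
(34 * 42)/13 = 1428/13 = 109.85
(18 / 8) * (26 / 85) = 117/170 = 0.69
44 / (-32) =-11/8 = -1.38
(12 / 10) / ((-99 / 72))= -48/55 = -0.87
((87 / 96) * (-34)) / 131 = -493/2096 = -0.24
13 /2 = 6.50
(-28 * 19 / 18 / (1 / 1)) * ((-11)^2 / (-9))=32186/81 = 397.36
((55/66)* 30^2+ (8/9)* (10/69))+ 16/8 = 467072/621 = 752.13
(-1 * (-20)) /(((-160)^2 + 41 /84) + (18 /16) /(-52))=34944/44729135 = 0.00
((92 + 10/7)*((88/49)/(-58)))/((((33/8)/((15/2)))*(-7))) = 52320/69629 = 0.75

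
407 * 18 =7326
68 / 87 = 0.78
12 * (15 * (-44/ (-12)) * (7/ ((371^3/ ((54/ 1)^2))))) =1924560/7294973 = 0.26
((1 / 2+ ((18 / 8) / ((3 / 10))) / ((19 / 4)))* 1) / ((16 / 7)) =553/608 = 0.91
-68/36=-17/9 = -1.89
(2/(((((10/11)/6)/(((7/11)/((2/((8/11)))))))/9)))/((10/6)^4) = 122472/34375 = 3.56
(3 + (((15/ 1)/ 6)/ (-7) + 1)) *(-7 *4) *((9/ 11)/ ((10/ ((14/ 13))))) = -6426/715 = -8.99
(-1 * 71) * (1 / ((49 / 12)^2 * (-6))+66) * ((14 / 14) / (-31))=11249382/74431 = 151.14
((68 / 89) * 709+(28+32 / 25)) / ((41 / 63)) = 877.37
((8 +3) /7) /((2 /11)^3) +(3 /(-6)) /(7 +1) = 29275/112 = 261.38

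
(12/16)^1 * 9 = 27/4 = 6.75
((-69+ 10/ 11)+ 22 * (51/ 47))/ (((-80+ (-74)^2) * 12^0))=-22861/2789732 = -0.01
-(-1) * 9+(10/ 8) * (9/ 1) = 81/4 = 20.25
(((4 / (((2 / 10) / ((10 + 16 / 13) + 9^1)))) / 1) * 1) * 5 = 26300/13 = 2023.08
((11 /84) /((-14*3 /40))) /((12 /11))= -605/5292 = -0.11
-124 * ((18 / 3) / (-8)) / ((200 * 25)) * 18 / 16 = 837/40000 = 0.02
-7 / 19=-0.37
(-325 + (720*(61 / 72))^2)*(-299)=-111160725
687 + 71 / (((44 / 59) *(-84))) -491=720227/3696 = 194.87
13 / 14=0.93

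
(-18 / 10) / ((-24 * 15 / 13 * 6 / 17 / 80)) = 221/15 = 14.73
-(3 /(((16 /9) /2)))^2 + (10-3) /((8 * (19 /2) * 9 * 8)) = -124645/10944 = -11.39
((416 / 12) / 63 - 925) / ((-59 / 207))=4018583/1239 = 3243.41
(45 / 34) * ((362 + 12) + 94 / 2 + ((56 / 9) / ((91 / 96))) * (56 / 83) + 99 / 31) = 567.29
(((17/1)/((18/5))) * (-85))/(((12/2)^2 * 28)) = -7225/18144 = -0.40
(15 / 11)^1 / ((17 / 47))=705/187 = 3.77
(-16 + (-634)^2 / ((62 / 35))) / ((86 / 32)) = 112539744/1333 = 84425.91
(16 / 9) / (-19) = -16/171 = -0.09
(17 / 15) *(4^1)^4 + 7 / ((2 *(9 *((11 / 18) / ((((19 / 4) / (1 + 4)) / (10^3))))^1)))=191488399/660000 = 290.13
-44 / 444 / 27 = -11/2997 = 0.00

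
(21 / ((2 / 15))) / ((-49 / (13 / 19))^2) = 7605/247646 = 0.03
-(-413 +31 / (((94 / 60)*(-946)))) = 9181868/22231 = 413.02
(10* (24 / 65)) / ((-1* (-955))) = 48/12415 = 0.00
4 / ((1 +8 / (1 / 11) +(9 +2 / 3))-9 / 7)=84/2045 = 0.04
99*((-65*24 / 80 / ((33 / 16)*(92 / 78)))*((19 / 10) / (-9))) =19266/115 = 167.53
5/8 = 0.62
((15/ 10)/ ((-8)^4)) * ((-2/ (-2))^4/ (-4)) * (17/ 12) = -17/131072 = 0.00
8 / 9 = 0.89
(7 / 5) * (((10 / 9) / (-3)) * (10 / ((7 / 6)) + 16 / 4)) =-176/27 = -6.52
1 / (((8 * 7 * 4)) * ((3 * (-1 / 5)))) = -5/672 = -0.01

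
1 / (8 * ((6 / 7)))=0.15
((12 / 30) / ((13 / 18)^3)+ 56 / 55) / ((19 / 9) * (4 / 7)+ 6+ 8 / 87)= 0.28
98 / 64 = 49/32 = 1.53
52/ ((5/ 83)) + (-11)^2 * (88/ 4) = 17626/5 = 3525.20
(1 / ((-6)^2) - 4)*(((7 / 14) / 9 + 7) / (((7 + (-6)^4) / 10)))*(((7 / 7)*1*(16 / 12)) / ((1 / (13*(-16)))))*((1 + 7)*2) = 302199040/316629 = 954.43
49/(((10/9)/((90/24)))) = 165.38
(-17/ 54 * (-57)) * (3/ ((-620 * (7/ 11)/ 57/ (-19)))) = 1282633/8680 = 147.77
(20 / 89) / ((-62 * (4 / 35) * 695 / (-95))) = 3325/767002 = 0.00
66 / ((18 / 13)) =143/3 = 47.67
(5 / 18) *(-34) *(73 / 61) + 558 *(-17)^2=88526633/549 = 161250.70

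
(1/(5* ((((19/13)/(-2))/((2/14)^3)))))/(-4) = 13/65170 = 0.00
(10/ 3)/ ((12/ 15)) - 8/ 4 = 13/6 = 2.17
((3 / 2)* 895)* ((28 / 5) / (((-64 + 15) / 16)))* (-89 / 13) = 1529376/91 = 16806.33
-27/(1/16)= -432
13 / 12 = 1.08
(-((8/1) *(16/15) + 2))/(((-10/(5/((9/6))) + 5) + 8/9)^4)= -172773/1142440 = -0.15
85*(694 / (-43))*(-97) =5722030/43 = 133070.47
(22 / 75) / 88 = 1/300 = 0.00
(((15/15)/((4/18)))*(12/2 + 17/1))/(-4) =-207/8 = -25.88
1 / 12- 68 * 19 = -15503/12 = -1291.92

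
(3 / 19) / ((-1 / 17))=-51/19 = -2.68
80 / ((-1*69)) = -80/69 = -1.16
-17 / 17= -1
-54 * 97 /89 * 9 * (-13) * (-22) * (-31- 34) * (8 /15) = 467397216/89 = 5251654.11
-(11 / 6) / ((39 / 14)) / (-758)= 77/88686 = 0.00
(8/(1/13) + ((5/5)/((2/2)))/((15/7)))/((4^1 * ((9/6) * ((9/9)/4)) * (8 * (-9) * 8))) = -1567/12960 = -0.12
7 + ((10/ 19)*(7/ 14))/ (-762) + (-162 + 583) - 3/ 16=49550915/115824 = 427.81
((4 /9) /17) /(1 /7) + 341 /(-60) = -16831/3060 = -5.50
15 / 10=3/2 = 1.50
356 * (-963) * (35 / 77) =-1714140/11 = -155830.91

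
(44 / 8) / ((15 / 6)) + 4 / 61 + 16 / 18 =8659/2745 = 3.15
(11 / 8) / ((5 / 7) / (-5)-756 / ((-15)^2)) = -1925/4904 = -0.39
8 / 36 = 2/9 = 0.22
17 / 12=1.42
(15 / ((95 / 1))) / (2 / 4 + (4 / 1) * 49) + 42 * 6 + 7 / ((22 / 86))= 7648719/27379 = 279.36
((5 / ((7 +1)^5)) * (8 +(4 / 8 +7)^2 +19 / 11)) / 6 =14515/8650752 = 0.00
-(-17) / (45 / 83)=1411/45 = 31.36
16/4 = 4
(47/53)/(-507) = -47/26871 = 0.00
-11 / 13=-0.85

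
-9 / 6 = -3/2 = -1.50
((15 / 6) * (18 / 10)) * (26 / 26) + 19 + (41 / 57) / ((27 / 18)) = 8201/342 = 23.98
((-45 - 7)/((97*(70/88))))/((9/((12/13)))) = -704/10185 = -0.07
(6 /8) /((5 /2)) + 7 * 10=703/10 = 70.30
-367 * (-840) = 308280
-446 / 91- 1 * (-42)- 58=-1902/91 = -20.90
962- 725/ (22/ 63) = -24511/22 = -1114.14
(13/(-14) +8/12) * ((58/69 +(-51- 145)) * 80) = 5925040/1449 = 4089.05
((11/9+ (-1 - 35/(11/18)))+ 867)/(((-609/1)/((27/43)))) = -395/473 = -0.84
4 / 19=0.21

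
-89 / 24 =-3.71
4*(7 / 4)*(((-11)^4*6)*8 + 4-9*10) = 4918774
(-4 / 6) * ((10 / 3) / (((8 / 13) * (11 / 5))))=-325/198 = -1.64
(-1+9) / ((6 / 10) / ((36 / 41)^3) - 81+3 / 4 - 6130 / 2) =-622080/244505719 = 0.00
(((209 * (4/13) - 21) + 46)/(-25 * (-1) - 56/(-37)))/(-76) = -4773/107692 = -0.04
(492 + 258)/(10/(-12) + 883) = 4500/5293 = 0.85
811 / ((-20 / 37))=-30007/20 = -1500.35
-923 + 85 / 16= -14683/16 = -917.69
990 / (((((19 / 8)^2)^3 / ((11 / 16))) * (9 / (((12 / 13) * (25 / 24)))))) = 0.41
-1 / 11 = -0.09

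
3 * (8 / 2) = 12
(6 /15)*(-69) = -138/5 = -27.60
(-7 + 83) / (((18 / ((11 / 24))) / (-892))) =-46607/27 = -1726.19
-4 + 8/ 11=-36/11 = -3.27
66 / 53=1.25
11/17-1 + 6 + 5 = 181/17 = 10.65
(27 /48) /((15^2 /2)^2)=1/22500 = 0.00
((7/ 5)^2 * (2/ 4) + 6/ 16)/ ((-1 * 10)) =-271/2000 = -0.14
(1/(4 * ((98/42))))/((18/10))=5/84 = 0.06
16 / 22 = 8/11 = 0.73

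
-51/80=-0.64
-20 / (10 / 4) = -8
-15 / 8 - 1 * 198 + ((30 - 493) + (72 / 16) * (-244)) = -14087/8 = -1760.88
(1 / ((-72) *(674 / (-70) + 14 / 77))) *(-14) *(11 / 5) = -5929/130932 = -0.05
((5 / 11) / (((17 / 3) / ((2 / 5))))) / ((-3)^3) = -2/1683 = 0.00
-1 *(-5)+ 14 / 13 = 79/13 = 6.08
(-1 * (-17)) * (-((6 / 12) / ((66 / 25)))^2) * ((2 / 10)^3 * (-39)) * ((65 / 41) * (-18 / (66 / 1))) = -71825/873136 = -0.08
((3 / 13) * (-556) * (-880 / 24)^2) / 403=-6727600/15717 = -428.05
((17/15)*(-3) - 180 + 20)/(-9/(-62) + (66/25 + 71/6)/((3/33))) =-379905/370493 = -1.03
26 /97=0.27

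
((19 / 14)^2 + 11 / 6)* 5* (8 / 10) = 2161/147 = 14.70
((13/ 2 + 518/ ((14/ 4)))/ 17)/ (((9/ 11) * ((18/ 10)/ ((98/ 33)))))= 25235/1377 = 18.33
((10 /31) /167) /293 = 10/1516861 = 0.00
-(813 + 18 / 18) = -814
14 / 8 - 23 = -85/4 = -21.25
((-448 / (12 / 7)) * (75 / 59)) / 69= -19600/4071 = -4.81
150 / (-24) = -25/4 = -6.25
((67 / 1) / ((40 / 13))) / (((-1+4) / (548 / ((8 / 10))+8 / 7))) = 1394471/280 = 4980.25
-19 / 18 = -1.06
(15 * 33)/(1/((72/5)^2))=513216/5 = 102643.20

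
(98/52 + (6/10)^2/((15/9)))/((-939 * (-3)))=6827/9155250 = 0.00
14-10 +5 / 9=41/9 = 4.56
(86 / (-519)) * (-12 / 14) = 172/1211 = 0.14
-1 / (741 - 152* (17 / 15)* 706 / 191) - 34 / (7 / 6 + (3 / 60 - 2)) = 609133785/14037067 = 43.39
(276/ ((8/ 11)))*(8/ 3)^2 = 8096/3 = 2698.67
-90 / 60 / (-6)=1/4 = 0.25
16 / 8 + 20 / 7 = 34/7 = 4.86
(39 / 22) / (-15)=-13/110 = -0.12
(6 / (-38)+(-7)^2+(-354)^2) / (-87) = -1440.98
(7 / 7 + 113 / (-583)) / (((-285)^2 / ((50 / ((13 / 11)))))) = 940/2238561 = 0.00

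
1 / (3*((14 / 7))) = 1/6 = 0.17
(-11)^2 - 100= 21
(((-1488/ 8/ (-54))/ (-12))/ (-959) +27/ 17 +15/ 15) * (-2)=-5.18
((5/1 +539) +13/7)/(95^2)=3821/63175 = 0.06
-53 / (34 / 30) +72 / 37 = -28191/629 = -44.82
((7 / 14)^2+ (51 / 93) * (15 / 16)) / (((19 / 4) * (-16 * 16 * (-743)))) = 379/448130048 = 0.00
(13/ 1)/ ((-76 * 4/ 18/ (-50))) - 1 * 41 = -191/76 = -2.51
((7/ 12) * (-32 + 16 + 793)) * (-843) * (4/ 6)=-509453/2 = -254726.50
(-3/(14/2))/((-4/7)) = 3/4 = 0.75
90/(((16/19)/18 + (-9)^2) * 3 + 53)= 513/1688 = 0.30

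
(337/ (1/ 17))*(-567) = -3248343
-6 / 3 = -2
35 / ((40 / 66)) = 231/4 = 57.75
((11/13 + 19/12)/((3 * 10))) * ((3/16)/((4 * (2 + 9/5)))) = 379/379392 = 0.00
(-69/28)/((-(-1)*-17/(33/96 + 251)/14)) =554967/1088 = 510.08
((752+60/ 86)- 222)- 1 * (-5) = 23035/43 = 535.70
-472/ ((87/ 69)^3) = -5742824/24389 = -235.47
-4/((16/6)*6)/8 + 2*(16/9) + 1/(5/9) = 7667/1440 = 5.32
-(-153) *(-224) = -34272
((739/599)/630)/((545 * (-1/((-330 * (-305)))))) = -495869/1371111 = -0.36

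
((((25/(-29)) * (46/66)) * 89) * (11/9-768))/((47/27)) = 353158675/14993 = 23554.90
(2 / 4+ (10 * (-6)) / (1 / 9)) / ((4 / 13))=-14027/8 = -1753.38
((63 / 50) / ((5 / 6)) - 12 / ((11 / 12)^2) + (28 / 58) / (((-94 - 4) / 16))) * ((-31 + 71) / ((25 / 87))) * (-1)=946742232/529375 = 1788.42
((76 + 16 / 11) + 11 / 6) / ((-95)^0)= 79.29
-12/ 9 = -4/3 = -1.33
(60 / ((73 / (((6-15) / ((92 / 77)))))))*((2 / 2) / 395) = -2079/132641 = -0.02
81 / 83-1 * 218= -18013/83 = -217.02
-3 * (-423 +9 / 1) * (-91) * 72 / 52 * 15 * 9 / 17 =-21126420/17 = -1242730.59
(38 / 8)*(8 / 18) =19/9 = 2.11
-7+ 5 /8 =-51/8 = -6.38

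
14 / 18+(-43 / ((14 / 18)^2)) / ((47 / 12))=-360043/20727 = -17.37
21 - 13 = 8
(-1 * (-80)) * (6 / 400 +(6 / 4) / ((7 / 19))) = 326.91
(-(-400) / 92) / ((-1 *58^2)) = -25/19343 = 0.00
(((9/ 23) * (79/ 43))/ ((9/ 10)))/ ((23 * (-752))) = -395/8552872 = 0.00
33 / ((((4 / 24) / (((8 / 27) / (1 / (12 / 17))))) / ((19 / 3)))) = 13376/51 = 262.27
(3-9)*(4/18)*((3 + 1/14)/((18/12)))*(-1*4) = 688/63 = 10.92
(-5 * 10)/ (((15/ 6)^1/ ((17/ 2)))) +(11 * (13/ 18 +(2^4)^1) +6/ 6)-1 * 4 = 197/18 = 10.94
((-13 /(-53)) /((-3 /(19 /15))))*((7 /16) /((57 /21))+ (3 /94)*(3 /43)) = -1305161/77121360 = -0.02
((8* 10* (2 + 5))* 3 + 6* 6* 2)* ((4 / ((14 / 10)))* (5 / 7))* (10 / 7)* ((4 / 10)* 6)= 4204800/343 = 12258.89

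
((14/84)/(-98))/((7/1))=-1/4116 = 0.00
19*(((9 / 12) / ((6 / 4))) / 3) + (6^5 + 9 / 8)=186727/24 = 7780.29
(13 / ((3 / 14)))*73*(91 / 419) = 1209026/1257 = 961.83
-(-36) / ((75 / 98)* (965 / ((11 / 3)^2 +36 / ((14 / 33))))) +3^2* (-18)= -11377942/72375 = -157.21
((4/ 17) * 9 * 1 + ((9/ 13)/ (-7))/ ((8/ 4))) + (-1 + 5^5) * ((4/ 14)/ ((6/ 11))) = 15208085/9282 = 1638.45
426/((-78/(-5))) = 27.31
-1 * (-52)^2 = -2704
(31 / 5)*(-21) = -651/5 = -130.20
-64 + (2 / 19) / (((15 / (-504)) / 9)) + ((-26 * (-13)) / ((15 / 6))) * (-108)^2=149803312/95 = 1576876.97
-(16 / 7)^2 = -256/49 = -5.22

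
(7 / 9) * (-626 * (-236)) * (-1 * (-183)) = 63083272/3 = 21027757.33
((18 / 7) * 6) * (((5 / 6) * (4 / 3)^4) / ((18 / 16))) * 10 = 204800/567 = 361.20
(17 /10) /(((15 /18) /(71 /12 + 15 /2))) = 2737/100 = 27.37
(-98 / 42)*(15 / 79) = -35/79 = -0.44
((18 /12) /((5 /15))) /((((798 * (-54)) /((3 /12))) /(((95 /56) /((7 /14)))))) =-5/56448 = 0.00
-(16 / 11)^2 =-256/121 = -2.12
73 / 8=9.12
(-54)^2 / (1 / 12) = 34992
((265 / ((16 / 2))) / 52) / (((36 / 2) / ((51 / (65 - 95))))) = -0.06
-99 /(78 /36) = -594/13 = -45.69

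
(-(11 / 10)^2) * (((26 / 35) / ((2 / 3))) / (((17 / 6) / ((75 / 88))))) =-3861/9520 = -0.41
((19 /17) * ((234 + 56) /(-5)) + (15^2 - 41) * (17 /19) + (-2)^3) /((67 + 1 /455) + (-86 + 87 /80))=-215881120/42115001 = -5.13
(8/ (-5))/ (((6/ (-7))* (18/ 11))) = 154/135 = 1.14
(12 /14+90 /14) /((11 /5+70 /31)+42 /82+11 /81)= 26252505/18398597 = 1.43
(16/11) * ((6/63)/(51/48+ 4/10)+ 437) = 17181904/27027 = 635.73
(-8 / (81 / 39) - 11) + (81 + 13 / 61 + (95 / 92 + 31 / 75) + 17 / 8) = 529820371/7576200 = 69.93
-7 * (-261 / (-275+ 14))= -7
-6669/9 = -741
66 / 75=0.88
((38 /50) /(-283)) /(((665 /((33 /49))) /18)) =-594/12133625 = 0.00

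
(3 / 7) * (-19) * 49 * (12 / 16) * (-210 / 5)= 25137/2 = 12568.50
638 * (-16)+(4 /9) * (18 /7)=-71448/7 = -10206.86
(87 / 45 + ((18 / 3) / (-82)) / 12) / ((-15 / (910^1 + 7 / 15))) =-116.98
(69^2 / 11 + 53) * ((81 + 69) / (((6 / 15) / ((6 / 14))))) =6012000/77 = 78077.92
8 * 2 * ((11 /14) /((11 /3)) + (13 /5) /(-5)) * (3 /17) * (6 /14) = -7704/20825 = -0.37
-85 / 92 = -0.92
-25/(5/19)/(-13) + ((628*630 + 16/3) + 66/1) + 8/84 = 36010405/91 = 395718.74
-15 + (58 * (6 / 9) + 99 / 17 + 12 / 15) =7724/255 = 30.29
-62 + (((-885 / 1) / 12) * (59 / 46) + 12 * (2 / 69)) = -28749/184 = -156.24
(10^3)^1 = 1000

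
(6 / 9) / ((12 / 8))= 4/9 = 0.44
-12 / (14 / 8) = -48/7 = -6.86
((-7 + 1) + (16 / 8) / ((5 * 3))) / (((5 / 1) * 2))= -44/75 = -0.59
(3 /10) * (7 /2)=21/20 = 1.05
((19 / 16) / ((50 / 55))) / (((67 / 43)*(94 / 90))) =80883/100768 = 0.80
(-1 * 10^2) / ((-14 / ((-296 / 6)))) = -352.38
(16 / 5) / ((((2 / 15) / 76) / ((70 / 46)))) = 63840/23 = 2775.65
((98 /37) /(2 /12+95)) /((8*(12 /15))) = 735/169016 = 0.00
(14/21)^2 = 4/9 = 0.44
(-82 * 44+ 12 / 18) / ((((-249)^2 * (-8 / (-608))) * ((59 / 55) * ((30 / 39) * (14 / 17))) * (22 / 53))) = -15.68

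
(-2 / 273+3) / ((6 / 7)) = 817/234 = 3.49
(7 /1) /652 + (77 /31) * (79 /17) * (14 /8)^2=48599677/1374416 = 35.36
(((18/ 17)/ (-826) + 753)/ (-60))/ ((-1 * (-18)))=-0.70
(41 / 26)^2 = 1681/676 = 2.49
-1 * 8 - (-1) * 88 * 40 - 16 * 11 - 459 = 2877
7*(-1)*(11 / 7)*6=-66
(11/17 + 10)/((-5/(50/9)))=-1810/153 = -11.83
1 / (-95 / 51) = -51/95 = -0.54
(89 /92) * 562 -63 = 22111/46 = 480.67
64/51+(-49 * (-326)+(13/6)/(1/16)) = 816506/51 = 16009.92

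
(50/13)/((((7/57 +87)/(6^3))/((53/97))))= 16313400/3131063 = 5.21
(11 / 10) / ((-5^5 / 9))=-99/31250 = 0.00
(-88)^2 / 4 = 1936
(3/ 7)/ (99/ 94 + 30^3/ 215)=4042/1194333 = 0.00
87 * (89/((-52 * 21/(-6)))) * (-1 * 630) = -348435/13 = -26802.69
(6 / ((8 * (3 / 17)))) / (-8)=-17/32 = -0.53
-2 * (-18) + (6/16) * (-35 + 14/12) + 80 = 1653/16 = 103.31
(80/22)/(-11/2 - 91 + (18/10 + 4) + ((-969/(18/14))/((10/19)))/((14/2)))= -600/48719 = -0.01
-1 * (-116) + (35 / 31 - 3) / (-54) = 97121/837 = 116.03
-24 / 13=-1.85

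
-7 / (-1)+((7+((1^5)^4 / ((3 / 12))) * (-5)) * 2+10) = -9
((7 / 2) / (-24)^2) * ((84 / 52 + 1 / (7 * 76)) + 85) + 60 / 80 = 1452677/1138176 = 1.28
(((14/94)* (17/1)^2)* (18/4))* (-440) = -4005540/47 = -85224.26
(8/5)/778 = 4/1945 = 0.00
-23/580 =-0.04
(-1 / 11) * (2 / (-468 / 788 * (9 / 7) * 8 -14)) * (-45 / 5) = -12411/152515 = -0.08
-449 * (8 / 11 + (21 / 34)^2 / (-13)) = -51802477/165308 = -313.37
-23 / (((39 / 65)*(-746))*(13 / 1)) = 115/29094 = 0.00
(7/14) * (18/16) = 9/16 = 0.56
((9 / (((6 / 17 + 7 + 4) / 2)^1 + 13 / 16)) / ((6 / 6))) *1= 2448/1765 = 1.39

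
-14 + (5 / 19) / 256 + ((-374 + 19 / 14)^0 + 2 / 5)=-306407/24320 = -12.60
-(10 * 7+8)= -78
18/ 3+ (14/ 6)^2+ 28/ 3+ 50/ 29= 5873/261 = 22.50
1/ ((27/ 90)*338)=5/507 = 0.01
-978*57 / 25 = -55746/25 = -2229.84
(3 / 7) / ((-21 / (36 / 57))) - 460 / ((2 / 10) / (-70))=149890988/931 = 160999.99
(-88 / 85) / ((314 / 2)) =-88/13345 = -0.01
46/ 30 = 23/15 = 1.53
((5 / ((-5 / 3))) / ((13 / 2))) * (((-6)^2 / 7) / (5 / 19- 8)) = 1368/4459 = 0.31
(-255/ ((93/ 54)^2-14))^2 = 273042576/511225 = 534.09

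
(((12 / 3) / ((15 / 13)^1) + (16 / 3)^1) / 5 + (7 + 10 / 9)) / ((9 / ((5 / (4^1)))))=2221/1620 = 1.37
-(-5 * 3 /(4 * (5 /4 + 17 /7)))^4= -121550625/112550881 = -1.08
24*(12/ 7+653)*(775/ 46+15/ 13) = 592031940/2093 = 282862.85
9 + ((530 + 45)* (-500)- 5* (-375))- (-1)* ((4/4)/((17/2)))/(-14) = -33988305/119 = -285616.01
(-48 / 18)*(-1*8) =64/3 = 21.33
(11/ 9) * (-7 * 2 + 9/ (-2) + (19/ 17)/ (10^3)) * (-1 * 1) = 1153097/51000 = 22.61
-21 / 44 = -0.48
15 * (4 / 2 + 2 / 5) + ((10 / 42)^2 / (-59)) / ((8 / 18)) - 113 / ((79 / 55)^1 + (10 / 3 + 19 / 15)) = 4145898/239953 = 17.28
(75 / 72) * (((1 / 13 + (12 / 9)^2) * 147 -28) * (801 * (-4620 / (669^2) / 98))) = -166797125/7757724 = -21.50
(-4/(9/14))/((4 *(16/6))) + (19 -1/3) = 217/12 = 18.08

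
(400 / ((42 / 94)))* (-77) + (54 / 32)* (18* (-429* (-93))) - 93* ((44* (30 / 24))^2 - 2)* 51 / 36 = 744657.79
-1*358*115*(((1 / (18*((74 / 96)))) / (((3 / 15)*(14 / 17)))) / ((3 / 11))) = -153975800/2331 = -66055.68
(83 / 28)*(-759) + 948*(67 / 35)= -8703/20 = -435.15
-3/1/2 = -3/2 = -1.50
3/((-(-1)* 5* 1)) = 3/5 = 0.60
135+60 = 195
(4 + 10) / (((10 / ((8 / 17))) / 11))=7.25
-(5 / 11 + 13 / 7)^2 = -31684/5929 = -5.34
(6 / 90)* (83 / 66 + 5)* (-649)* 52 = -633542/45 = -14078.71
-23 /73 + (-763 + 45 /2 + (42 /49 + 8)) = -748061/1022 = -731.96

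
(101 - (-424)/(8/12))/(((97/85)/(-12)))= -751740/97 = -7749.90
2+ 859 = 861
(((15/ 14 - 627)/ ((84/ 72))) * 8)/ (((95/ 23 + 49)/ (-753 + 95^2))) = -425671488/637 = -668244.09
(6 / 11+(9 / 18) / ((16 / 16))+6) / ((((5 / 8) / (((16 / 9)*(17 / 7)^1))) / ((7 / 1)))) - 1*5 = 33233/99 = 335.69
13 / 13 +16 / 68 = 1.24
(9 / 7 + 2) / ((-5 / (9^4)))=-4311.51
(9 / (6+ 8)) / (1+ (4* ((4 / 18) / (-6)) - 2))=-0.56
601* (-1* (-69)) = 41469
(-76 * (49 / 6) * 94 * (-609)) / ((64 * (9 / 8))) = 8882671/18 = 493481.72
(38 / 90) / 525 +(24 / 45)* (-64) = -806381/23625 = -34.13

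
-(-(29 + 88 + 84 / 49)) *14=1662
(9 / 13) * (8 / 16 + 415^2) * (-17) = -52701003/26 = -2026961.65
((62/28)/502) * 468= 3627/1757 = 2.06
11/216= 0.05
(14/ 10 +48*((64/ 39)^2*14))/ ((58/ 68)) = 156096346/73515 = 2123.33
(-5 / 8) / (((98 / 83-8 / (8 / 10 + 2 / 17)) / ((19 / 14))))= 307515/2732576 = 0.11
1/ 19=0.05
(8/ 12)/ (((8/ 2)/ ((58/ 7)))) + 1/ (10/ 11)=521/210 = 2.48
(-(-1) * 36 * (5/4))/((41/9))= 405/41 = 9.88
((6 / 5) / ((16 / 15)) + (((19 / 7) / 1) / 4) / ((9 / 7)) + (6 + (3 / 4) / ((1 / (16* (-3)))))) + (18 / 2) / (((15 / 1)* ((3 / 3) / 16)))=-6749/360 = -18.75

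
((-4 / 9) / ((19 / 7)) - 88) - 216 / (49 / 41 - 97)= -7213019/83961 = -85.91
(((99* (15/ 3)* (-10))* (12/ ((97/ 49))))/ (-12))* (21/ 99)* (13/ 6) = 111475/97 = 1149.23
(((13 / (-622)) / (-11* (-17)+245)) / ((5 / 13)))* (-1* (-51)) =-2873/447840 = -0.01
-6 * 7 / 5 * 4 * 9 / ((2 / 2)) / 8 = -189/5 = -37.80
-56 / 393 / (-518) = 4/14541 = 0.00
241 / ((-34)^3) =-241/39304 = -0.01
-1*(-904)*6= 5424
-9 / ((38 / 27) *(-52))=243/1976 = 0.12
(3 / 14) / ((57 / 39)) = 39/266 = 0.15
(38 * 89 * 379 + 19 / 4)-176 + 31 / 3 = 15379405/12 = 1281617.08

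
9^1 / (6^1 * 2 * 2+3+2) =9/29 = 0.31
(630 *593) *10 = 3735900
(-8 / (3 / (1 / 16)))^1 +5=29/6 = 4.83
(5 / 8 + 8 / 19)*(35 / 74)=0.49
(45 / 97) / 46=0.01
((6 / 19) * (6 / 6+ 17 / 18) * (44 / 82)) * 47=36190/2337 = 15.49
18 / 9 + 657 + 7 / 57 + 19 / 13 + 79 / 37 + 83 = 20445391/27417 = 745.72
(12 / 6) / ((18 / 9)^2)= 1/2 = 0.50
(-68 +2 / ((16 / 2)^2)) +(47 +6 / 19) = -12557/608 = -20.65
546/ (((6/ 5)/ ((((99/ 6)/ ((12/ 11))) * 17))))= 935935/8 = 116991.88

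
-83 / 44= -1.89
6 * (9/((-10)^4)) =27/5000 = 0.01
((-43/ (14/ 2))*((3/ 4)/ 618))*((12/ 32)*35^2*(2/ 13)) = -22575/42848 = -0.53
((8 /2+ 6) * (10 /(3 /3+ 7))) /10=5/4 = 1.25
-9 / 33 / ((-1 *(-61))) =-3/671 = 0.00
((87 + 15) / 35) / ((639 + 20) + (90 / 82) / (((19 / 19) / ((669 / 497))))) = 148461/33646370 = 0.00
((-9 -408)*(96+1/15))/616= -18209/280 = -65.03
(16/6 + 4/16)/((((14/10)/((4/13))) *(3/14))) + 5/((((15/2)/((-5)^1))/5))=-1600/117 = -13.68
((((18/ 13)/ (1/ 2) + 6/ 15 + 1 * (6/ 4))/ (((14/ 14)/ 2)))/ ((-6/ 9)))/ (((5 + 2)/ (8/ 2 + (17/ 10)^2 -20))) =2387331/91000 = 26.23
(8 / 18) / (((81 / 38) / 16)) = 2432/729 = 3.34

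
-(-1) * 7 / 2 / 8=7/16 = 0.44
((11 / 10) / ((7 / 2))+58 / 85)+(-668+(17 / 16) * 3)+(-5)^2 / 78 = -246342553/371280 = -663.50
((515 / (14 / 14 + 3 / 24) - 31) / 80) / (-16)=-3841/11520 = -0.33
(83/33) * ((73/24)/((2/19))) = 72.68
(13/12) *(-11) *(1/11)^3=-0.01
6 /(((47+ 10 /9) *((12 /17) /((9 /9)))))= 153/866 = 0.18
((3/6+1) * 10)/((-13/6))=-90/13 = -6.92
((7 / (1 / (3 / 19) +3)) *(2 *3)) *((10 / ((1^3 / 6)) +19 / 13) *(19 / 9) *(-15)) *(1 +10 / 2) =-683145/13 = -52549.62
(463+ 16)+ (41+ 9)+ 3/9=1588/3 = 529.33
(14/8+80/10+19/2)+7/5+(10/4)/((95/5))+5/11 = 88767/4180 = 21.24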